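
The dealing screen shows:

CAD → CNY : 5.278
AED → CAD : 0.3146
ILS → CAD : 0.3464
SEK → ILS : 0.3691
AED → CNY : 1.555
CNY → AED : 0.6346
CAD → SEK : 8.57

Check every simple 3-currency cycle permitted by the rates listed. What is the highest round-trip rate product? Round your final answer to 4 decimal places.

1.0957

SEK→ILS→CAD→SEK: 0.3691 × 0.3464 × 8.57 = 1.09573
CAD→CNY→AED→CAD: 5.278 × 0.6346 × 0.3146 = 1.05373
Maximum is SEK→ILS→CAD→SEK at 1.0957; arbitrage exists.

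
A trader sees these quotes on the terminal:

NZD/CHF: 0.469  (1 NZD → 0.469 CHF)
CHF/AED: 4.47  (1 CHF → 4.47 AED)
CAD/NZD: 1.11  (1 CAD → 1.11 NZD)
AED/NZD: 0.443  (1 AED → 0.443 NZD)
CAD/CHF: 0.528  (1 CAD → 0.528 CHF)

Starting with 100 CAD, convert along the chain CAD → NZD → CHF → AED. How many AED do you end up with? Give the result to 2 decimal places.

100 CAD × 1.11 = 111 NZD
111 NZD × 0.469 = 52.059 CHF
52.059 CHF × 4.47 = 232.70373 AED

232.70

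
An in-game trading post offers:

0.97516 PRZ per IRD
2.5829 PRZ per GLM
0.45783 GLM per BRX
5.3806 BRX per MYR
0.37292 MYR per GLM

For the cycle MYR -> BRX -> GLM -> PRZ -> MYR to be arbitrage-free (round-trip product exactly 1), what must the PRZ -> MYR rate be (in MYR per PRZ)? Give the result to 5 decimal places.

0.15717

Known legs of the cycle: 5.3806 × 0.45783 × 2.5829 = 6.3627161131242
For no arbitrage the full-cycle product must be 1, so the missing rate is 1 / 6.3627161131242 ≈ 0.1571656.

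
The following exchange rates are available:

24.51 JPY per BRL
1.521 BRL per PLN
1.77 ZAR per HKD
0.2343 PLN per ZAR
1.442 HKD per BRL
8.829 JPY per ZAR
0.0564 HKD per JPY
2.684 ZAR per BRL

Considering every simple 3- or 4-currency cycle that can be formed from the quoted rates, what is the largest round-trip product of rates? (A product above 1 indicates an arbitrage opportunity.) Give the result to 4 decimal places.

PLN→BRL→ZAR→PLN: 1.521 × 2.684 × 0.2343 = 0.95650
PLN→BRL→HKD→ZAR→PLN: 1.521 × 1.442 × 1.77 × 0.2343 = 0.90958
JPY→HKD→ZAR→JPY: 0.0564 × 1.77 × 8.829 = 0.88138
Maximum is PLN→BRL→ZAR→PLN at 0.9565; no arbitrage — every cycle loses value.

0.9565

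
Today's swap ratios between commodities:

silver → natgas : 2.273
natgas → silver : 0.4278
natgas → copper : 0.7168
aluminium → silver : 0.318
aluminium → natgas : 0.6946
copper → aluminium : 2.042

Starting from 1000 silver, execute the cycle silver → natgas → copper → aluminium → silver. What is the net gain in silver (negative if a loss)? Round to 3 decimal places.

57.987

1000 silver × 2.273 = 2273 natgas
2273 natgas × 0.7168 = 1629.2864 copper
1629.2864 copper × 2.042 = 3327.0028288 aluminium
3327.0028288 aluminium × 0.318 = 1057.9868995584 silver
Net change: 1057.9868995584 − 1000 = 57.9868995584 silver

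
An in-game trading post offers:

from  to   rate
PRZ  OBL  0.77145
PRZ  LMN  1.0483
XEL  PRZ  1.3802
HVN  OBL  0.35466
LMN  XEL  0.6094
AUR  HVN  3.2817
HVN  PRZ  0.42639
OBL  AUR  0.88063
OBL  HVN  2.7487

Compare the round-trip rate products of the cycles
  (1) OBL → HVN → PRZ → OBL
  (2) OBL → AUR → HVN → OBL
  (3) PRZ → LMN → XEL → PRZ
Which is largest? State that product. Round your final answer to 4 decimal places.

1.0250

(1) 2.7487 × 0.42639 × 0.77145 = 0.90415
(2) 0.88063 × 3.2817 × 0.35466 = 1.02495
(3) 1.0483 × 0.6094 × 1.3802 = 0.88172
Highest is cycle (2) at 1.0250 (>1, arbitrage).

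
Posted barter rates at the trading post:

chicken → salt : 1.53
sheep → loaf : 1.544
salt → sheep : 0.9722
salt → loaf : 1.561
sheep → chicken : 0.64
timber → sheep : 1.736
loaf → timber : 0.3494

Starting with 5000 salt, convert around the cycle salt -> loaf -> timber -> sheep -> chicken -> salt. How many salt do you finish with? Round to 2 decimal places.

5000 salt × 1.561 = 7805 loaf
7805 loaf × 0.3494 = 2727.067 timber
2727.067 timber × 1.736 = 4734.188312 sheep
4734.188312 sheep × 0.64 = 3029.88051968 chicken
3029.88051968 chicken × 1.53 = 4635.7171951104 salt

4635.72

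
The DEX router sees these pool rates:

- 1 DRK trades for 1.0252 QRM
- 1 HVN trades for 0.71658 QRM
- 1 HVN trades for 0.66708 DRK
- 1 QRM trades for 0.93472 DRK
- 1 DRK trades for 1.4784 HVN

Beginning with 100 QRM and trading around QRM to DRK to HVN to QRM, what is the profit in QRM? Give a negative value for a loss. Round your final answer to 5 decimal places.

-0.97652

100 QRM × 0.93472 = 93.472 DRK
93.472 DRK × 1.4784 = 138.1890048 HVN
138.1890048 HVN × 0.71658 = 99.023477059584 QRM
Net change: 99.023477059584 − 100 = -0.976522940416 QRM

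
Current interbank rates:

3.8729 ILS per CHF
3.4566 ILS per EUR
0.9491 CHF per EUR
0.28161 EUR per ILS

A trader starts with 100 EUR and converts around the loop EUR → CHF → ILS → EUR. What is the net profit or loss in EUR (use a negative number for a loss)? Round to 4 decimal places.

3.5133

100 EUR × 0.9491 = 94.91 CHF
94.91 CHF × 3.8729 = 367.576939 ILS
367.576939 ILS × 0.28161 = 103.51334179179 EUR
Net change: 103.51334179179 − 100 = 3.51334179179 EUR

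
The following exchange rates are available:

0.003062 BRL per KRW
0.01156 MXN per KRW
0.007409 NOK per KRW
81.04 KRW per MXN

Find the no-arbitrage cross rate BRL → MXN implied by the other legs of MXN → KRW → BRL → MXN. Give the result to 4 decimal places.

4.0299

Known legs of the cycle: 81.04 × 0.003062 = 0.24814448
For no arbitrage the full-cycle product must be 1, so the missing rate is 1 / 0.24814448 ≈ 4.029910.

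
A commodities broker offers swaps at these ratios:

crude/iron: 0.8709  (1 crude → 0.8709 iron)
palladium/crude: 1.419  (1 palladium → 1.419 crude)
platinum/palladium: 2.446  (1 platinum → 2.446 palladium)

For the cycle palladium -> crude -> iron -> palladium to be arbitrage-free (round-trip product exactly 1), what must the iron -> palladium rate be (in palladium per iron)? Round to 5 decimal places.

Known legs of the cycle: 1.419 × 0.8709 = 1.2358071
For no arbitrage the full-cycle product must be 1, so the missing rate is 1 / 1.2358071 ≈ 0.8091878.

0.80919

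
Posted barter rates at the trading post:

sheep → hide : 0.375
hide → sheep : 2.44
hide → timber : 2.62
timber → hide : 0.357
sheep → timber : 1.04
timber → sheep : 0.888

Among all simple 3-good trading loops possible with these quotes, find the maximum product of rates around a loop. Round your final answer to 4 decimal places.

0.9059

timber→hide→sheep→timber: 0.357 × 2.44 × 1.04 = 0.90592
timber→sheep→hide→timber: 0.888 × 0.375 × 2.62 = 0.87246
Maximum is timber→hide→sheep→timber at 0.9059; no arbitrage — every cycle loses value.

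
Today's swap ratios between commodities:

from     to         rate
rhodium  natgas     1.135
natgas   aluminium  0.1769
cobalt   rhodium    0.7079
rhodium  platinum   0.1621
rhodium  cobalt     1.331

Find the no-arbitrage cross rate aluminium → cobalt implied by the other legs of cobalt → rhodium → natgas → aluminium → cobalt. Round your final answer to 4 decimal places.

7.0357

Known legs of the cycle: 0.7079 × 1.135 × 0.1769 = 0.14213322385
For no arbitrage the full-cycle product must be 1, so the missing rate is 1 / 0.14213322385 ≈ 7.035653.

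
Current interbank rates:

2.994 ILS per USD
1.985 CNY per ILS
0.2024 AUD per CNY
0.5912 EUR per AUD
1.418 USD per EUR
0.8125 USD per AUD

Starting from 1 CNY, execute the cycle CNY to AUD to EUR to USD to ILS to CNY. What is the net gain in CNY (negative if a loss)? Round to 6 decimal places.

1 CNY × 0.2024 = 0.2024 AUD
0.2024 AUD × 0.5912 = 0.11965888 EUR
0.11965888 EUR × 1.418 = 0.16967629184 USD
0.16967629184 USD × 2.994 = 0.50801081776896 ILS
0.50801081776896 ILS × 1.985 = 1.0084014732713856 CNY
Net change: 1.0084014732713856 − 1 = 0.0084014732713856 CNY

0.008401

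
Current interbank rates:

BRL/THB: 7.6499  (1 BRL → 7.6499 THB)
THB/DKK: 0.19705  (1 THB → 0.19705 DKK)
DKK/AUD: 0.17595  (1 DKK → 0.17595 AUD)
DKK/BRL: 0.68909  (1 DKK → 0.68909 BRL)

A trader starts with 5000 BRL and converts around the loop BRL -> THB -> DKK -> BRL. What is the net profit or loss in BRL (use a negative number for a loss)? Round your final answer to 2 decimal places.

193.72

5000 BRL × 7.6499 = 38249.5 THB
38249.5 THB × 0.19705 = 7537.063975 DKK
7537.063975 DKK × 0.68909 = 5193.71541453275 BRL
Net change: 5193.71541453275 − 5000 = 193.71541453275 BRL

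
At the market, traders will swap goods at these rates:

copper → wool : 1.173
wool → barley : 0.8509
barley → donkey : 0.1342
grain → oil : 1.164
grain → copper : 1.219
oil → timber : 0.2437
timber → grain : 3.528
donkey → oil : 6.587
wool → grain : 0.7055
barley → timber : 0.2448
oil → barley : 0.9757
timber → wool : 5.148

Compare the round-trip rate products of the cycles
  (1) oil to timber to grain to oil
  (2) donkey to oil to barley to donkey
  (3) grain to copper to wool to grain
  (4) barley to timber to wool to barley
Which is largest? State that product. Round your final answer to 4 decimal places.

1.0723

(1) 0.2437 × 3.528 × 1.164 = 1.00078
(2) 6.587 × 0.9757 × 0.1342 = 0.86249
(3) 1.219 × 1.173 × 0.7055 = 1.00879
(4) 0.2448 × 5.148 × 0.8509 = 1.07233
Highest is cycle (4) at 1.0723 (>1, arbitrage).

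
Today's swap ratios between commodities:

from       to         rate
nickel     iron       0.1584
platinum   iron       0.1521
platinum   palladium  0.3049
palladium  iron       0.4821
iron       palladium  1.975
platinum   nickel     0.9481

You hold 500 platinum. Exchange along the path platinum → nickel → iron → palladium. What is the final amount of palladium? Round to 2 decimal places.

148.30

500 platinum × 0.9481 = 474.05 nickel
474.05 nickel × 0.1584 = 75.08952 iron
75.08952 iron × 1.975 = 148.301802 palladium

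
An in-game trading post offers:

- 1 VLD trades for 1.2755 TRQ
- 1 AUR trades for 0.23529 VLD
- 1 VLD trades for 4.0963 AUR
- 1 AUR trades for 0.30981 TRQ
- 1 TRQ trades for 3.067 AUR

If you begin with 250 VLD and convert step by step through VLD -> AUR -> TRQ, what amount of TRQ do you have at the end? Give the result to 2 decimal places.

250 VLD × 4.0963 = 1024.075 AUR
1024.075 AUR × 0.30981 = 317.26867575 TRQ

317.27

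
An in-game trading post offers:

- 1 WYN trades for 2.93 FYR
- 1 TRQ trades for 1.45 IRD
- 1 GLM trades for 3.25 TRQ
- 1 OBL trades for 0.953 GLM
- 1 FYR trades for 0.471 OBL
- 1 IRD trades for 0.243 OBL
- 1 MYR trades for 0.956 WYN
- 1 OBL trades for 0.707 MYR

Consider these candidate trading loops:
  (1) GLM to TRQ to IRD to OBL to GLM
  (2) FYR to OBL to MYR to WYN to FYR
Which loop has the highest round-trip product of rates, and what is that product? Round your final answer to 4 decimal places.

(1) 3.25 × 1.45 × 0.243 × 0.953 = 1.09132
(2) 0.471 × 0.707 × 0.956 × 2.93 = 0.93275
Highest is cycle (1) at 1.0913 (>1, arbitrage).

1.0913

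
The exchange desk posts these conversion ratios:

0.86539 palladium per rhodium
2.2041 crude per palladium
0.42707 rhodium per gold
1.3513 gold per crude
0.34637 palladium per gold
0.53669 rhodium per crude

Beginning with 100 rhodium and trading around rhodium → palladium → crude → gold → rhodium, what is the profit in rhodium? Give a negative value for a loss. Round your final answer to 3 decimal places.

10.076

100 rhodium × 0.86539 = 86.539 palladium
86.539 palladium × 2.2041 = 190.7406099 crude
190.7406099 crude × 1.3513 = 257.74778615787 gold
257.74778615787 gold × 0.42707 = 110.0763470344415409 rhodium
Net change: 110.0763470344415409 − 100 = 10.0763470344415409 rhodium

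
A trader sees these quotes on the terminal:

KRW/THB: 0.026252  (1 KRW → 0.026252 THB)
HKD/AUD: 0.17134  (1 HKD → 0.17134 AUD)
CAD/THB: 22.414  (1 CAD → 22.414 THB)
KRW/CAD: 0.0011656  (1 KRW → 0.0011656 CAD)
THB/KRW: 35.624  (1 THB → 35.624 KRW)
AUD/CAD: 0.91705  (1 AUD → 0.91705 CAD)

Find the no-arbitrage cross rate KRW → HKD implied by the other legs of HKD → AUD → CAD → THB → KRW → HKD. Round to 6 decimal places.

0.007971

Known legs of the cycle: 0.17134 × 0.91705 × 22.414 × 35.624 = 125.462468317960592
For no arbitrage the full-cycle product must be 1, so the missing rate is 1 / 125.462468317960592 ≈ 0.00797051.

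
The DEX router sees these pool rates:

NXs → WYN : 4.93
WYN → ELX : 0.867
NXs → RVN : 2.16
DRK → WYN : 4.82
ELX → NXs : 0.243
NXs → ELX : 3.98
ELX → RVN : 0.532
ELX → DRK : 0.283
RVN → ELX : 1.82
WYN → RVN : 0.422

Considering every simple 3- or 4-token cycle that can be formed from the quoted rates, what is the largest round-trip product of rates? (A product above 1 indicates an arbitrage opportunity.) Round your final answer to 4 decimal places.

DRK→WYN→ELX→DRK: 4.82 × 0.867 × 0.283 = 1.18264
DRK→WYN→RVN→ELX→DRK: 4.82 × 0.422 × 1.82 × 0.283 = 1.04765
NXs→WYN→ELX→NXs: 4.93 × 0.867 × 0.243 = 1.03866
RVN→ELX→NXs→RVN: 1.82 × 0.243 × 2.16 = 0.95528
RVN→ELX→NXs→WYN→RVN: 1.82 × 0.243 × 4.93 × 0.422 = 0.92010
Maximum is DRK→WYN→ELX→DRK at 1.1826; arbitrage exists.

1.1826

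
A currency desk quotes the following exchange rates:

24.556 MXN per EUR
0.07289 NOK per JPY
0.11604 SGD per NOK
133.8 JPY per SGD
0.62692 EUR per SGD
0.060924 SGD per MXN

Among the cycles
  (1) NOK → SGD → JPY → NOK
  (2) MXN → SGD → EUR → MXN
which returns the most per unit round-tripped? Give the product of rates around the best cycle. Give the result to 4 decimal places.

1.1317

(1) 0.11604 × 133.8 × 0.07289 = 1.13170
(2) 0.060924 × 0.62692 × 24.556 = 0.93790
Highest is cycle (1) at 1.1317 (>1, arbitrage).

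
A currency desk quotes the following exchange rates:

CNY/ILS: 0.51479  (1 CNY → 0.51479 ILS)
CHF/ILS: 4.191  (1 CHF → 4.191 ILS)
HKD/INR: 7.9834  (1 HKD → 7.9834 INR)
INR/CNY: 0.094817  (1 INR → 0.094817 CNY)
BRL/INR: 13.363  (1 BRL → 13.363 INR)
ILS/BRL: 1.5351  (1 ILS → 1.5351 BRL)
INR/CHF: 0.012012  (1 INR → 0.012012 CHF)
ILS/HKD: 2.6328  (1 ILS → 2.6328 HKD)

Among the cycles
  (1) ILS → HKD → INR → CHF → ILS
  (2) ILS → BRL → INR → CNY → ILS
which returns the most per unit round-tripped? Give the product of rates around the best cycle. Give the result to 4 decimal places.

1.0581

(1) 2.6328 × 7.9834 × 0.012012 × 4.191 = 1.05813
(2) 1.5351 × 13.363 × 0.094817 × 0.51479 = 1.00128
Highest is cycle (1) at 1.0581 (>1, arbitrage).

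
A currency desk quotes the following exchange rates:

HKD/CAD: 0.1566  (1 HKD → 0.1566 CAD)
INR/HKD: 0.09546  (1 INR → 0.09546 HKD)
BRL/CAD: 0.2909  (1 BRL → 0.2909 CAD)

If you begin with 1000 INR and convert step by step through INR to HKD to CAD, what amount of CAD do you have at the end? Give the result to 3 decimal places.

1000 INR × 0.09546 = 95.46 HKD
95.46 HKD × 0.1566 = 14.949036 CAD

14.949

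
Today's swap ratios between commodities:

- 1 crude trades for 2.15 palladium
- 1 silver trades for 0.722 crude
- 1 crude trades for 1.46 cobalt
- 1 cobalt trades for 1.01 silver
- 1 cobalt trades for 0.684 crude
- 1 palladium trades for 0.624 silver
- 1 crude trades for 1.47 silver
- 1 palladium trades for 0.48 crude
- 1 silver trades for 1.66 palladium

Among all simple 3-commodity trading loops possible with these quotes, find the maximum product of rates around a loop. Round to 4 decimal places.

1.1713

crude→silver→palladium→crude: 1.47 × 1.66 × 0.48 = 1.17130
crude→cobalt→silver→crude: 1.46 × 1.01 × 0.722 = 1.06466
crude→palladium→silver→crude: 2.15 × 0.624 × 0.722 = 0.96864
Maximum is crude→silver→palladium→crude at 1.1713; arbitrage exists.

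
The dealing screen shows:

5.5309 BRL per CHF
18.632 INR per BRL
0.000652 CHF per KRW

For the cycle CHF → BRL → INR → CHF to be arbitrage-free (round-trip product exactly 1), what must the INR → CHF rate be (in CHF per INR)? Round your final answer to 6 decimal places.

Known legs of the cycle: 5.5309 × 18.632 = 103.0517288
For no arbitrage the full-cycle product must be 1, so the missing rate is 1 / 103.0517288 ≈ 0.00970386.

0.009704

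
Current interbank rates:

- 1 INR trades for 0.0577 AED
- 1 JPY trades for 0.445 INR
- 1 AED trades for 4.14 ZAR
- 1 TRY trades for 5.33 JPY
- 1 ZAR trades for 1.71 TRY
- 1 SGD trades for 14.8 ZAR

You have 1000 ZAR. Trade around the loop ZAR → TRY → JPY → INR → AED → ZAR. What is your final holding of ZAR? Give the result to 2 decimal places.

1000 ZAR × 1.71 = 1710 TRY
1710 TRY × 5.33 = 9114.3 JPY
9114.3 JPY × 0.445 = 4055.8635 INR
4055.8635 INR × 0.0577 = 234.02332395 AED
234.02332395 AED × 4.14 = 968.856561153 ZAR

968.86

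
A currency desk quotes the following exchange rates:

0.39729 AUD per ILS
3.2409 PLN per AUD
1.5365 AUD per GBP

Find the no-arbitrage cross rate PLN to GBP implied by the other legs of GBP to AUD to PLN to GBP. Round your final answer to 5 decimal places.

0.20082

Known legs of the cycle: 1.5365 × 3.2409 = 4.97964285
For no arbitrage the full-cycle product must be 1, so the missing rate is 1 / 4.97964285 ≈ 0.2008176.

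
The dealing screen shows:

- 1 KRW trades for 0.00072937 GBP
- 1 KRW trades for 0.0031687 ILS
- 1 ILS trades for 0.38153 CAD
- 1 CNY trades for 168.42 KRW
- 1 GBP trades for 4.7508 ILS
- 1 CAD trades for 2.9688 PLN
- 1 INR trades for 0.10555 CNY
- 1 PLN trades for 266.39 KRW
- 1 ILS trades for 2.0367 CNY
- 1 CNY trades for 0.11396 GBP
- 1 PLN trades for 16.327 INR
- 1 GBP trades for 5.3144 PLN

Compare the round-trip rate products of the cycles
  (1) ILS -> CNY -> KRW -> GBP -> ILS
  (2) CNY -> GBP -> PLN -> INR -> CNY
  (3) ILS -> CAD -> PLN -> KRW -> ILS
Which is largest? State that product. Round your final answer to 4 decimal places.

1.1886

(1) 2.0367 × 168.42 × 0.00072937 × 4.7508 = 1.18860
(2) 0.11396 × 5.3144 × 16.327 × 0.10555 = 1.04369
(3) 0.38153 × 2.9688 × 266.39 × 0.0031687 = 0.95611
Highest is cycle (1) at 1.1886 (>1, arbitrage).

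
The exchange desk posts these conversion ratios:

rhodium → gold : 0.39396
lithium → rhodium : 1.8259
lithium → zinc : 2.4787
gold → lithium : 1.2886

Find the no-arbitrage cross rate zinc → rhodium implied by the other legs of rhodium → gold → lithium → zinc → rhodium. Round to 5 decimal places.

0.79470

Known legs of the cycle: 0.39396 × 1.2886 × 2.4787 = 1.2583290489672
For no arbitrage the full-cycle product must be 1, so the missing rate is 1 / 1.2583290489672 ≈ 0.7947047.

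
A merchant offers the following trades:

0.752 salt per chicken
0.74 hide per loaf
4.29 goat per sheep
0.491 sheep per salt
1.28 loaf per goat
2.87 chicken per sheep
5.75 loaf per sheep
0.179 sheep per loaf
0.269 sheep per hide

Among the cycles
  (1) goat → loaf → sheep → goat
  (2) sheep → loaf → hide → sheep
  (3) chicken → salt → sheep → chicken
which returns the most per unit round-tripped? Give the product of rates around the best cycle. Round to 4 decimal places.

(1) 1.28 × 0.179 × 4.29 = 0.98292
(2) 5.75 × 0.74 × 0.269 = 1.14460
(3) 0.752 × 0.491 × 2.87 = 1.05970
Highest is cycle (2) at 1.1446 (>1, arbitrage).

1.1446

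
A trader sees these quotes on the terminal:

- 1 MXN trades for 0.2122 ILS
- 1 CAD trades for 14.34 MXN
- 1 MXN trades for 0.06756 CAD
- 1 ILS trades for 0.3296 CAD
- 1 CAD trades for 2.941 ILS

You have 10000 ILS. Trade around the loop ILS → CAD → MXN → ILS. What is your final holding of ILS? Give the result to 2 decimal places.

10029.56

10000 ILS × 0.3296 = 3296 CAD
3296 CAD × 14.34 = 47264.64 MXN
47264.64 MXN × 0.2122 = 10029.556608 ILS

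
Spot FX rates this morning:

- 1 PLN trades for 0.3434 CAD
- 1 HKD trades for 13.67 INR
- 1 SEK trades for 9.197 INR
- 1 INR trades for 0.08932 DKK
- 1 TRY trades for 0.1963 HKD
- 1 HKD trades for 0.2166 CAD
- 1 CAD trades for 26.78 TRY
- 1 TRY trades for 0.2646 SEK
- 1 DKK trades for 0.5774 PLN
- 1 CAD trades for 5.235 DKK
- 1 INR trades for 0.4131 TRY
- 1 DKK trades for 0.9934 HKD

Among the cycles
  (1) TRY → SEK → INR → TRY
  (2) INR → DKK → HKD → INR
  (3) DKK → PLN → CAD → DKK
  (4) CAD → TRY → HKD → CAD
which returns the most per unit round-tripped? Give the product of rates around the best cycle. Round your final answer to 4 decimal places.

(1) 0.2646 × 9.197 × 0.4131 = 1.00529
(2) 0.08932 × 0.9934 × 13.67 = 1.21295
(3) 0.5774 × 0.3434 × 5.235 = 1.03799
(4) 26.78 × 0.1963 × 0.2166 = 1.13865
Highest is cycle (2) at 1.2129 (>1, arbitrage).

1.2129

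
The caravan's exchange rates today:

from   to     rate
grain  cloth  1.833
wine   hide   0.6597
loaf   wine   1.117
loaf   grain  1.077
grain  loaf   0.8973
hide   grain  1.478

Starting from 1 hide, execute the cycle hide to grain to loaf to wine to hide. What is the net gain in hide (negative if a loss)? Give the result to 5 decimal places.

-0.02274

1 hide × 1.478 = 1.478 grain
1.478 grain × 0.8973 = 1.3262094 loaf
1.3262094 loaf × 1.117 = 1.4813758998 wine
1.4813758998 wine × 0.6597 = 0.97726368109806 hide
Net change: 0.97726368109806 − 1 = -0.02273631890194 hide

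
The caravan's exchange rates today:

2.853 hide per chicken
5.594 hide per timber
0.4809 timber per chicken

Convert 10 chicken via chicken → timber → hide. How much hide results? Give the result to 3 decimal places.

26.902

10 chicken × 0.4809 = 4.809 timber
4.809 timber × 5.594 = 26.901546 hide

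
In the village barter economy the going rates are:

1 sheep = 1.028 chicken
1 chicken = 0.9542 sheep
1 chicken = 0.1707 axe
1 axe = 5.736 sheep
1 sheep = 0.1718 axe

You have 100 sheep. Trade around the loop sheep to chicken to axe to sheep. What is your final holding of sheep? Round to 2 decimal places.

100 sheep × 1.028 = 102.8 chicken
102.8 chicken × 0.1707 = 17.54796 axe
17.54796 axe × 5.736 = 100.65509856 sheep

100.66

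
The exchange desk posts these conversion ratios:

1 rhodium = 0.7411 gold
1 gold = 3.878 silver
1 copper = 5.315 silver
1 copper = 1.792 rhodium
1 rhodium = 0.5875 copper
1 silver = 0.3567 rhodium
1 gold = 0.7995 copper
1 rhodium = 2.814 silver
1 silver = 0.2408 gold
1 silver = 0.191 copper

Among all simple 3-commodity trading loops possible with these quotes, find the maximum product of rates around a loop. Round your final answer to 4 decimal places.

1.1138

copper→silver→rhodium→copper: 5.315 × 0.3567 × 0.5875 = 1.11382
copper→rhodium→gold→copper: 1.792 × 0.7411 × 0.7995 = 1.06178
rhodium→gold→silver→rhodium: 0.7411 × 3.878 × 0.3567 = 1.02515
copper→silver→gold→copper: 5.315 × 0.2408 × 0.7995 = 1.02324
copper→rhodium→silver→copper: 1.792 × 2.814 × 0.191 = 0.96315
Maximum is copper→silver→rhodium→copper at 1.1138; arbitrage exists.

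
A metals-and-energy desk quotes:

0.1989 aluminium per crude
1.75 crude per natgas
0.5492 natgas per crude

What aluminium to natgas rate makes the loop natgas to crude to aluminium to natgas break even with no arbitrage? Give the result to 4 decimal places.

Known legs of the cycle: 1.75 × 0.1989 = 0.348075
For no arbitrage the full-cycle product must be 1, so the missing rate is 1 / 0.348075 ≈ 2.872944.

2.8729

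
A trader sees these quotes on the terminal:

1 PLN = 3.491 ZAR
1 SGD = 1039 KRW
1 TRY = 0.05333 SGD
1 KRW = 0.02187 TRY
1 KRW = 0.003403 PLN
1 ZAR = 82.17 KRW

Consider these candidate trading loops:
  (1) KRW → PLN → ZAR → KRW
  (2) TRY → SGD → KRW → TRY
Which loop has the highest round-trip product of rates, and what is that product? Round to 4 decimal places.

1.2118

(1) 0.003403 × 3.491 × 82.17 = 0.97617
(2) 0.05333 × 1039 × 0.02187 = 1.21181
Highest is cycle (2) at 1.2118 (>1, arbitrage).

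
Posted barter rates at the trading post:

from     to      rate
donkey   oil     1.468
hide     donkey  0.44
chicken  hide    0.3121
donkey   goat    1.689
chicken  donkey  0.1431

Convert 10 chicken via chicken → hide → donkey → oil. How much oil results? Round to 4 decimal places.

2.0159

10 chicken × 0.3121 = 3.121 hide
3.121 hide × 0.44 = 1.37324 donkey
1.37324 donkey × 1.468 = 2.01591632 oil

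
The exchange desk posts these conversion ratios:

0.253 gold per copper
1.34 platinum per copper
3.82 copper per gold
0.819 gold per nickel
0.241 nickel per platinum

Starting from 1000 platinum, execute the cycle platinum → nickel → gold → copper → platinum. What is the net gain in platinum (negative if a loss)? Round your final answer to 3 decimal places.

1000 platinum × 0.241 = 241 nickel
241 nickel × 0.819 = 197.379 gold
197.379 gold × 3.82 = 753.98778 copper
753.98778 copper × 1.34 = 1010.3436252 platinum
Net change: 1010.3436252 − 1000 = 10.3436252 platinum

10.344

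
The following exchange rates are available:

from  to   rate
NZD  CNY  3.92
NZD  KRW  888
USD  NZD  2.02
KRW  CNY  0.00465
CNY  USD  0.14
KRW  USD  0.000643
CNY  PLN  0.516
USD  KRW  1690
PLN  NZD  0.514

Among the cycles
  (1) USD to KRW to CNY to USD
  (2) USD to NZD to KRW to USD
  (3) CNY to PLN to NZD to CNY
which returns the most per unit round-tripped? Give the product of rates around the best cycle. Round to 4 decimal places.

1.1534

(1) 1690 × 0.00465 × 0.14 = 1.10019
(2) 2.02 × 888 × 0.000643 = 1.15339
(3) 0.516 × 0.514 × 3.92 = 1.03968
Highest is cycle (2) at 1.1534 (>1, arbitrage).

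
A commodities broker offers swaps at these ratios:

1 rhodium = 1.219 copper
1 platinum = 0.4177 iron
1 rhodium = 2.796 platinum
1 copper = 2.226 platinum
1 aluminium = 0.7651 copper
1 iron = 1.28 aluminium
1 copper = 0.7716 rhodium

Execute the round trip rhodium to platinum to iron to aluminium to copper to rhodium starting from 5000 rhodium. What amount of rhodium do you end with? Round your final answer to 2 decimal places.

5000 rhodium × 2.796 = 13980 platinum
13980 platinum × 0.4177 = 5839.446 iron
5839.446 iron × 1.28 = 7474.49088 aluminium
7474.49088 aluminium × 0.7651 = 5718.732972288 copper
5718.732972288 copper × 0.7716 = 4412.5743614174208 rhodium

4412.57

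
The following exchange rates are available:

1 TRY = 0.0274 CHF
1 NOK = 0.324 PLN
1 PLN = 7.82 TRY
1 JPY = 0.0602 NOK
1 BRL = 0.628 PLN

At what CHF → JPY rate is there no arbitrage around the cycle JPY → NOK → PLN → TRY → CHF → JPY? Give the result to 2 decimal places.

239.28

Known legs of the cycle: 0.0602 × 0.324 × 7.82 × 0.0274 = 0.0041792544864
For no arbitrage the full-cycle product must be 1, so the missing rate is 1 / 0.0041792544864 ≈ 239.2771.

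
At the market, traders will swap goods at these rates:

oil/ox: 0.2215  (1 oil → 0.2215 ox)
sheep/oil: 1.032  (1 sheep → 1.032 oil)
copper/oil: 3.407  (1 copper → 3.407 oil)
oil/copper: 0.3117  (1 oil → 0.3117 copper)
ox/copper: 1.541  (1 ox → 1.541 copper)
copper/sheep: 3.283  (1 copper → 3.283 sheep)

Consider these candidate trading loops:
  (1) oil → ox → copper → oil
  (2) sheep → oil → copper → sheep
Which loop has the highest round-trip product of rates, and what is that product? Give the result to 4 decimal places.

1.1629

(1) 0.2215 × 1.541 × 3.407 = 1.16292
(2) 1.032 × 0.3117 × 3.283 = 1.05606
Highest is cycle (1) at 1.1629 (>1, arbitrage).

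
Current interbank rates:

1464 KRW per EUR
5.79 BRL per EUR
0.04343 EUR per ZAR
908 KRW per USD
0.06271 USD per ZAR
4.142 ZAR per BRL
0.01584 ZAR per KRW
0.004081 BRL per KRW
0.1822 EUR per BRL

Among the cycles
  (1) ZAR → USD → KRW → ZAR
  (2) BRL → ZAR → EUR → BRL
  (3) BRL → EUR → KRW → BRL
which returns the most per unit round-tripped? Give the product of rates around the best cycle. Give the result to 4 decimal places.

(1) 0.06271 × 908 × 0.01584 = 0.90194
(2) 4.142 × 0.04343 × 5.79 = 1.04155
(3) 0.1822 × 1464 × 0.004081 = 1.08857
Highest is cycle (3) at 1.0886 (>1, arbitrage).

1.0886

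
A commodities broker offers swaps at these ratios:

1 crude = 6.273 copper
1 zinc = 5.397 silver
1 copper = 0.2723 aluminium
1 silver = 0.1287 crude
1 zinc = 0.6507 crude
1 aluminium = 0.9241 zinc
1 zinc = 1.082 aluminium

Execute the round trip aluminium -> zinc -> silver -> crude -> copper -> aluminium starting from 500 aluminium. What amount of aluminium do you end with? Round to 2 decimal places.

500 aluminium × 0.9241 = 462.05 zinc
462.05 zinc × 5.397 = 2493.68385 silver
2493.68385 silver × 0.1287 = 320.937111495 crude
320.937111495 crude × 6.273 = 2013.238500408135 copper
2013.238500408135 copper × 0.2723 = 548.2048436611351605 aluminium

548.20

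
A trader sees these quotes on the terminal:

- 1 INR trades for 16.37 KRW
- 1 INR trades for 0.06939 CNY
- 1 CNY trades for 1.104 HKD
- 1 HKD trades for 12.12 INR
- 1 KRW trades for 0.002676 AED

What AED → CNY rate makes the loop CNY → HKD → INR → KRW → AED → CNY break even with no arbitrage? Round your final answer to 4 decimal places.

Known legs of the cycle: 1.104 × 12.12 × 16.37 × 0.002676 = 0.5861469125376
For no arbitrage the full-cycle product must be 1, so the missing rate is 1 / 0.5861469125376 ≈ 1.706057.

1.7061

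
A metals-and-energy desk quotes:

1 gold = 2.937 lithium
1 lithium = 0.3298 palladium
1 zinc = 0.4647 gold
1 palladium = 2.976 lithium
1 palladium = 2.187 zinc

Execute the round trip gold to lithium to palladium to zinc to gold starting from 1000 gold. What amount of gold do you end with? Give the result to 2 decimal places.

1000 gold × 2.937 = 2937 lithium
2937 lithium × 0.3298 = 968.6226 palladium
968.6226 palladium × 2.187 = 2118.3776262 zinc
2118.3776262 zinc × 0.4647 = 984.41008289514 gold

984.41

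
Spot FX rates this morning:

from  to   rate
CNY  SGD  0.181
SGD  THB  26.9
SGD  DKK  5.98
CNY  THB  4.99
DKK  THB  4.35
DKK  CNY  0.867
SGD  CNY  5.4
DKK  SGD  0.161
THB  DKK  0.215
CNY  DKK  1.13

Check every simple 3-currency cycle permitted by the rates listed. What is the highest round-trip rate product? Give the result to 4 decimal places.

CNY→DKK→SGD→CNY: 1.13 × 0.161 × 5.4 = 0.98242
CNY→SGD→DKK→CNY: 0.181 × 5.98 × 0.867 = 0.93842
THB→DKK→SGD→THB: 0.215 × 0.161 × 26.9 = 0.93114
THB→DKK→CNY→THB: 0.215 × 0.867 × 4.99 = 0.93016
Maximum is CNY→DKK→SGD→CNY at 0.9824; no arbitrage — every cycle loses value.

0.9824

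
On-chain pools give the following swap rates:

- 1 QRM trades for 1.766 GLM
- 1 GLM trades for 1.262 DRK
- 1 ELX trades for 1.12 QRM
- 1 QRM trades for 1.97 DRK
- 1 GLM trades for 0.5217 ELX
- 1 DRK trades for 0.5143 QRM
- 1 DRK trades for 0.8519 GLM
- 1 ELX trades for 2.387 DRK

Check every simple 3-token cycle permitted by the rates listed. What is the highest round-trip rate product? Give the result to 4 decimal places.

1.1462

QRM→GLM→DRK→QRM: 1.766 × 1.262 × 0.5143 = 1.14622
ELX→DRK→GLM→ELX: 2.387 × 0.8519 × 0.5217 = 1.06087
ELX→QRM→GLM→ELX: 1.12 × 1.766 × 0.5217 = 1.03188
Maximum is QRM→GLM→DRK→QRM at 1.1462; arbitrage exists.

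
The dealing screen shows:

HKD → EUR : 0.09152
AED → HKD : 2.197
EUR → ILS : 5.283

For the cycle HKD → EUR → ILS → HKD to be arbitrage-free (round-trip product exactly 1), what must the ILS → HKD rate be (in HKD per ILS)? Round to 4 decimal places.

2.0683

Known legs of the cycle: 0.09152 × 5.283 = 0.48350016
For no arbitrage the full-cycle product must be 1, so the missing rate is 1 / 0.48350016 ≈ 2.068252.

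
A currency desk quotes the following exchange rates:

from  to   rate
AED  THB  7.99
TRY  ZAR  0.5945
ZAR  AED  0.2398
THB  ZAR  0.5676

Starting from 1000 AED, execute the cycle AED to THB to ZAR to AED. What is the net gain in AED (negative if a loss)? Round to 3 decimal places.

1000 AED × 7.99 = 7990 THB
7990 THB × 0.5676 = 4535.124 ZAR
4535.124 ZAR × 0.2398 = 1087.5227352 AED
Net change: 1087.5227352 − 1000 = 87.5227352 AED

87.523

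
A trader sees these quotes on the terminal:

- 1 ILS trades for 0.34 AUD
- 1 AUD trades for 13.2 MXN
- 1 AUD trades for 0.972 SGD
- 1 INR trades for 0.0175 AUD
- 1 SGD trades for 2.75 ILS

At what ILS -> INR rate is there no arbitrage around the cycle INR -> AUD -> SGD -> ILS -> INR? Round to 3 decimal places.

Known legs of the cycle: 0.0175 × 0.972 × 2.75 = 0.0467775
For no arbitrage the full-cycle product must be 1, so the missing rate is 1 / 0.0467775 ≈ 21.37780.

21.378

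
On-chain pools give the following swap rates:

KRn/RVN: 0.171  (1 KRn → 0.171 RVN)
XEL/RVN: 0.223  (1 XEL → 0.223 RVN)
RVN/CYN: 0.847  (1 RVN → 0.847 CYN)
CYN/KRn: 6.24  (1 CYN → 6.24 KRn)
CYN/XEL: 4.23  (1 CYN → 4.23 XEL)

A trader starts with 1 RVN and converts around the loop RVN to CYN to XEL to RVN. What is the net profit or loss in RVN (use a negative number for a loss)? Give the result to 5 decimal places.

-0.20103

1 RVN × 0.847 = 0.847 CYN
0.847 CYN × 4.23 = 3.58281 XEL
3.58281 XEL × 0.223 = 0.79896663 RVN
Net change: 0.79896663 − 1 = -0.20103337 RVN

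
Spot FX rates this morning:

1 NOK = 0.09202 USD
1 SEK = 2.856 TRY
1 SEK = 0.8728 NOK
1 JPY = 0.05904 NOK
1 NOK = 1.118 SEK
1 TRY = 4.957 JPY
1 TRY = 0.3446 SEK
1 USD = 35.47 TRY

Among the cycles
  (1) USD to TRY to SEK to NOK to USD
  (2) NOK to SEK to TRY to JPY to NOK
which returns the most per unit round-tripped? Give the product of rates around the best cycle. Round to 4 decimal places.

0.9817

(1) 35.47 × 0.3446 × 0.8728 × 0.09202 = 0.98169
(2) 1.118 × 2.856 × 4.957 × 0.05904 = 0.93447
Highest is cycle (1) at 0.9817 (≤1, no arbitrage).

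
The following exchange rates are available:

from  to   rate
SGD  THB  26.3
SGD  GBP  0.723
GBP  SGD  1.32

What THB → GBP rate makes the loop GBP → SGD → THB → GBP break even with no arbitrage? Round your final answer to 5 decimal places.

0.02881

Known legs of the cycle: 1.32 × 26.3 = 34.716
For no arbitrage the full-cycle product must be 1, so the missing rate is 1 / 34.716 ≈ 0.0288052.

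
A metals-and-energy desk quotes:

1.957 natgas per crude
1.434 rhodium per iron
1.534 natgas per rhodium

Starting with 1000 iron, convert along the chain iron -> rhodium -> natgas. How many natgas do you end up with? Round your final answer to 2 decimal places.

1000 iron × 1.434 = 1434 rhodium
1434 rhodium × 1.534 = 2199.756 natgas

2199.76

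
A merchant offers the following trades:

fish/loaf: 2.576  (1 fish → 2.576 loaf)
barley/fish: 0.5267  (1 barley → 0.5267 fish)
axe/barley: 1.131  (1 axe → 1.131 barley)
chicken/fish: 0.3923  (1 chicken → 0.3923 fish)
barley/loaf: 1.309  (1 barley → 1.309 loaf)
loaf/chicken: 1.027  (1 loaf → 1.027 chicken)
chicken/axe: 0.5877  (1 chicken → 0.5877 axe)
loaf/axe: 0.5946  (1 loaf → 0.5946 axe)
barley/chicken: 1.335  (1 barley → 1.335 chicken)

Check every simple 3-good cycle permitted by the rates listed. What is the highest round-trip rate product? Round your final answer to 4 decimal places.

fish→loaf→chicken→fish: 2.576 × 1.027 × 0.3923 = 1.03785
axe→barley→chicken→axe: 1.131 × 1.335 × 0.5877 = 0.88736
axe→barley→loaf→axe: 1.131 × 1.309 × 0.5946 = 0.88029
Maximum is fish→loaf→chicken→fish at 1.0379; arbitrage exists.

1.0379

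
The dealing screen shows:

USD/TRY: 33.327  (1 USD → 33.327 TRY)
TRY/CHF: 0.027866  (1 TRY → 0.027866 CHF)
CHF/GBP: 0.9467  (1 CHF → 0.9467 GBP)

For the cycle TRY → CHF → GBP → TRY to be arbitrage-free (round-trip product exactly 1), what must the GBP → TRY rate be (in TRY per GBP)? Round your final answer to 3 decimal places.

Known legs of the cycle: 0.027866 × 0.9467 = 0.0263807422
For no arbitrage the full-cycle product must be 1, so the missing rate is 1 / 0.0263807422 ≈ 37.90644.

37.906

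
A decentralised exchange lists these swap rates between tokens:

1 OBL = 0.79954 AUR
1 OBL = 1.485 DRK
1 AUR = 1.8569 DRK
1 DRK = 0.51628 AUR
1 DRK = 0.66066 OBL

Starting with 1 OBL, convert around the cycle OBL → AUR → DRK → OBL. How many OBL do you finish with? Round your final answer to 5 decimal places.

1 OBL × 0.79954 = 0.79954 AUR
0.79954 AUR × 1.8569 = 1.484665826 DRK
1.484665826 DRK × 0.66066 = 0.98085932460516 OBL

0.98086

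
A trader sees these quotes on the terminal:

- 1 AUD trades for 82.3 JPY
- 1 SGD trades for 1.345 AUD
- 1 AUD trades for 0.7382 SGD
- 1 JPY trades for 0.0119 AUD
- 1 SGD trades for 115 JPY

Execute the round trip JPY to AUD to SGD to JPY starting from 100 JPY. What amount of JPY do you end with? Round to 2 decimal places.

101.02

100 JPY × 0.0119 = 1.19 AUD
1.19 AUD × 0.7382 = 0.878458 SGD
0.878458 SGD × 115 = 101.02267 JPY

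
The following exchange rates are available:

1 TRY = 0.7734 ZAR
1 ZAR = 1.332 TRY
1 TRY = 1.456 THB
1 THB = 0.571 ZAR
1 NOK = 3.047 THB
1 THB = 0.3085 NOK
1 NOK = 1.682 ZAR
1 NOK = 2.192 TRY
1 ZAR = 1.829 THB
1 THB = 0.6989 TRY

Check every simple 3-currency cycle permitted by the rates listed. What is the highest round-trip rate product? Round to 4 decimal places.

THB→ZAR→TRY→THB: 0.571 × 1.332 × 1.456 = 1.10739
THB→TRY→ZAR→THB: 0.6989 × 0.7734 × 1.829 = 0.98863
THB→NOK→TRY→THB: 0.3085 × 2.192 × 1.456 = 0.98459
THB→NOK→ZAR→THB: 0.3085 × 1.682 × 1.829 = 0.94906
Maximum is THB→ZAR→TRY→THB at 1.1074; arbitrage exists.

1.1074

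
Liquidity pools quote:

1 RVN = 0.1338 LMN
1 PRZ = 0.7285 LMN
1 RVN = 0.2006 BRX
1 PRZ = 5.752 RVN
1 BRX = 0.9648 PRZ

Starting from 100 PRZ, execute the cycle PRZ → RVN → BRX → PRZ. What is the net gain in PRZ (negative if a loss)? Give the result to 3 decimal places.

100 PRZ × 5.752 = 575.2 RVN
575.2 RVN × 0.2006 = 115.38512 BRX
115.38512 BRX × 0.9648 = 111.323563776 PRZ
Net change: 111.323563776 − 100 = 11.323563776 PRZ

11.324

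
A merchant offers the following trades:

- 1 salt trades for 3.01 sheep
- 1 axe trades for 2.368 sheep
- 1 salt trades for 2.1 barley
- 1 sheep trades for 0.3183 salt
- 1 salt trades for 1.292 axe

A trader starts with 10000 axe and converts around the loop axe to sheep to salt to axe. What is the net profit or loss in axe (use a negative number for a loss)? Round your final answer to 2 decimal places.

10000 axe × 2.368 = 23680 sheep
23680 sheep × 0.3183 = 7537.344 salt
7537.344 salt × 1.292 = 9738.248448 axe
Net change: 9738.248448 − 10000 = -261.751552 axe

-261.75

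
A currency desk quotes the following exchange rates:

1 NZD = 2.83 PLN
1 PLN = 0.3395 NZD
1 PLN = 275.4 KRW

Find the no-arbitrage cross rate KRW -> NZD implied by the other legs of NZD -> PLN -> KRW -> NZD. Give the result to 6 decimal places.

0.001283

Known legs of the cycle: 2.83 × 275.4 = 779.382
For no arbitrage the full-cycle product must be 1, so the missing rate is 1 / 779.382 ≈ 0.00128307.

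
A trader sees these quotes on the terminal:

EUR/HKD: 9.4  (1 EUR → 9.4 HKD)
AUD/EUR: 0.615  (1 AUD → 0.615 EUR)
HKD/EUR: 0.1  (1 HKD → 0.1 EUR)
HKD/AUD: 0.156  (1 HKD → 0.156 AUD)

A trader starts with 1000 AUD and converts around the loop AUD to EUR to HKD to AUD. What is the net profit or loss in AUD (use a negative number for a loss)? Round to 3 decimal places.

1000 AUD × 0.615 = 615 EUR
615 EUR × 9.4 = 5781 HKD
5781 HKD × 0.156 = 901.836 AUD
Net change: 901.836 − 1000 = -98.164 AUD

-98.164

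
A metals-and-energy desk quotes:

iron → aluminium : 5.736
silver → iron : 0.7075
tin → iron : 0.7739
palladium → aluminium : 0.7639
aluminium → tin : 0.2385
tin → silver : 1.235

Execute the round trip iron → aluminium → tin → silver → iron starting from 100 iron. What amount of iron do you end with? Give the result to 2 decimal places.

100 iron × 5.736 = 573.6 aluminium
573.6 aluminium × 0.2385 = 136.8036 tin
136.8036 tin × 1.235 = 168.952446 silver
168.952446 silver × 0.7075 = 119.533855545 iron

119.53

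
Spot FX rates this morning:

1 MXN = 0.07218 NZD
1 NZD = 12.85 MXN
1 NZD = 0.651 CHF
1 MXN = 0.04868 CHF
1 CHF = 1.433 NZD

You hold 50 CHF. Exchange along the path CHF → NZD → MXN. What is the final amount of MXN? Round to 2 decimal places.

50 CHF × 1.433 = 71.65 NZD
71.65 NZD × 12.85 = 920.7025 MXN

920.70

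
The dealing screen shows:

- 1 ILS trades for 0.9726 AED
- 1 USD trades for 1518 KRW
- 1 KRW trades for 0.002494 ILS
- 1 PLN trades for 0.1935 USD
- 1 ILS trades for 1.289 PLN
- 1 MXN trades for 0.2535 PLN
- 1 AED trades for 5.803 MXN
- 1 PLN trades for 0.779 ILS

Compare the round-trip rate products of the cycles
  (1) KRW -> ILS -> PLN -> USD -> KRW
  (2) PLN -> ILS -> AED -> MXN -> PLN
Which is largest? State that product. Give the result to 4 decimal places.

(1) 0.002494 × 1.289 × 0.1935 × 1518 = 0.94428
(2) 0.779 × 0.9726 × 5.803 × 0.2535 = 1.11456
Highest is cycle (2) at 1.1146 (>1, arbitrage).

1.1146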